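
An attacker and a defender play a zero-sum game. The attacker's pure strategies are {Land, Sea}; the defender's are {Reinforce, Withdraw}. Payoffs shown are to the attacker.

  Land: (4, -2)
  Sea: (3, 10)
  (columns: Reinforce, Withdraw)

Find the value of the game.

46/13

Row minima: Land → -2, Sea → 3; maximin = 3.
Column maxima: Reinforce → 4, Withdraw → 10; minimax = 4.
3 ≠ 4, so there is no saddle point; optimal play is mixed.
Let the attacker play Land with probability p. Expected payoff against Reinforce: 4p + 3(1−p) = p + 3; against Withdraw: (-2)p + 10(1−p) = −12p + 10.
Setting these equal: p + 3 = −12p + 10 ⇒ 13p = 7 ⇒ p = 7/13, and the value is (1)·(7/13) + 3 = 46/13.
For the defender: with q = P(Reinforce), equating Land's and Sea's payoffs gives 6q − 2 = −7q + 10 ⇒ q = 12/13.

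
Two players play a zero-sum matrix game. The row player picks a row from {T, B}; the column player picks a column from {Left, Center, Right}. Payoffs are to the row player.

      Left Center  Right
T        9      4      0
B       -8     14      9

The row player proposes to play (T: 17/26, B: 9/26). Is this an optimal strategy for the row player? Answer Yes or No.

Yes

Against Left this mix gives (17/26)·9 + (9/26)·(-8) = 81/26.
Against Center this mix gives (17/26)·4 + (9/26)·14 = 97/13.
Against Right this mix gives (17/26)·0 + (9/26)·9 = 81/26.
All of the column player's active replies (Left, Right) yield 81/26, and no column does worse for the row player. The mix makes the column player indifferent and guarantees 81/26, so it is optimal.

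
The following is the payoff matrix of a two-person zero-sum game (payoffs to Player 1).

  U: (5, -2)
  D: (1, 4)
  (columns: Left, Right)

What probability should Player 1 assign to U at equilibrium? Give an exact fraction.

3/10

Row minima: U → -2, D → 1; maximin = 1.
Column maxima: Left → 5, Right → 4; minimax = 4.
1 ≠ 4, so there is no saddle point; optimal play is mixed.
Let Player 1 play U with probability p. Expected payoff against Left: 5p + 1(1−p) = 4p + 1; against Right: (-2)p + 4(1−p) = −6p + 4.
Setting these equal: 4p + 1 = −6p + 4 ⇒ 10p = 3 ⇒ p = 3/10, and the value is (4)·(3/10) + 1 = 11/5.
For Player 2: with q = P(Left), equating U's and D's payoffs gives 7q − 2 = −3q + 4 ⇒ q = 3/5.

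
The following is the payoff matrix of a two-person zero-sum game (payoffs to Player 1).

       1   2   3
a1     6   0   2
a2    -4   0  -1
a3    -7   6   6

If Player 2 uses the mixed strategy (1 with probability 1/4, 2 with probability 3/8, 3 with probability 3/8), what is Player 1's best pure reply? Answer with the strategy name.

Expected payoff of a1: (1/4)·6 + (3/8)·0 + (3/8)·2 = 9/4.
Expected payoff of a2: (1/4)·(-4) + (3/8)·0 + (3/8)·(-1) = -11/8.
Expected payoff of a3: (1/4)·(-7) + (3/8)·6 + (3/8)·6 = 11/4.
The largest is 11/4, so Player 1's best response is a3.

a3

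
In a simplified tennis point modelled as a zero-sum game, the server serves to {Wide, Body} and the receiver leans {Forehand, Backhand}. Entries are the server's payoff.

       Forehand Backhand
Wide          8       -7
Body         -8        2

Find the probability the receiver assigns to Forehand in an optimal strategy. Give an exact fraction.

Row minima: Wide → -7, Body → -8; maximin = -7.
Column maxima: Forehand → 8, Backhand → 2; minimax = 2.
-7 ≠ 2, so there is no saddle point; optimal play is mixed.
Let the server play Wide with probability p. Expected payoff against Forehand: 8p + (-8)(1−p) = 16p − 8; against Backhand: (-7)p + 2(1−p) = −9p + 2.
Setting these equal: 16p − 8 = −9p + 2 ⇒ 25p = 10 ⇒ p = 2/5, and the value is (16)·(2/5) − 8 = -8/5.
For the receiver: with q = P(Forehand), equating Wide's and Body's payoffs gives 15q − 7 = −10q + 2 ⇒ q = 9/25.

9/25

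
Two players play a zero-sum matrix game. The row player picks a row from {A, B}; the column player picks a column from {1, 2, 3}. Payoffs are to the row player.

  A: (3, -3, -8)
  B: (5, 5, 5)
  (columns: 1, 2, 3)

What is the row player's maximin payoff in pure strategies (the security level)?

Row minima: A → -8, B → 5.
The best of these is 5.

5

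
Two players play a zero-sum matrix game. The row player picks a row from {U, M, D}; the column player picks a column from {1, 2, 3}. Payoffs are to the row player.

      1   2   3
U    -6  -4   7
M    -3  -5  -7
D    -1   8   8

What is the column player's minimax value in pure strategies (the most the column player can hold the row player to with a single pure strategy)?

-1

Column maxima: 1 → -1, 2 → 8, 3 → 8.
The smallest of these is -1.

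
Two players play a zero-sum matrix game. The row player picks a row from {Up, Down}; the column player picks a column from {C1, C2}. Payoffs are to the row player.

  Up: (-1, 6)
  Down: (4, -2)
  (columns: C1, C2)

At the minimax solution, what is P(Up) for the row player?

Row minima: Up → -1, Down → -2; maximin = -1.
Column maxima: C1 → 4, C2 → 6; minimax = 4.
-1 ≠ 4, so there is no saddle point; optimal play is mixed.
Let the row player play Up with probability p. Expected payoff against C1: (-1)p + 4(1−p) = −5p + 4; against C2: 6p + (-2)(1−p) = 8p − 2.
Setting these equal: −5p + 4 = 8p − 2 ⇒ −13p = -6 ⇒ p = 6/13, and the value is (-5)·(6/13) + 4 = 22/13.
For the column player: with q = P(C1), equating Up's and Down's payoffs gives −7q + 6 = 6q − 2 ⇒ q = 8/13.

6/13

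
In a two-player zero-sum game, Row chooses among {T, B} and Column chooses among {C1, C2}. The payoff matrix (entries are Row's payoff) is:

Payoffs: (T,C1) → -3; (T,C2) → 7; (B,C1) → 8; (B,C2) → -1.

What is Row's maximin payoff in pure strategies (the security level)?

Row minima: T → -3, B → -1.
The best of these is -1.

-1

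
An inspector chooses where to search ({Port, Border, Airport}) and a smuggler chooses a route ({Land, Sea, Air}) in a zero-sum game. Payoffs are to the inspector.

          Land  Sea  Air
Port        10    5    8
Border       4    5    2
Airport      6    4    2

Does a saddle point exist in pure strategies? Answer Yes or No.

Yes

Row minima: Port → 5, Border → 2, Airport → 2; maximin = 5.
Column maxima: Land → 10, Sea → 5, Air → 8; minimax = 5.
maximin = minimax = 5, so a saddle point exists.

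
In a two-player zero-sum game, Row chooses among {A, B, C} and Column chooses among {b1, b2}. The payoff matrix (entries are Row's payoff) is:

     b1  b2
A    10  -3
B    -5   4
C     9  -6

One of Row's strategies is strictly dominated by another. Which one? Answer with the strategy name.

C

A gives a strictly higher payoff than C against every column: 10 > 9, -3 > -6.
So C is strictly dominated and Row never plays it.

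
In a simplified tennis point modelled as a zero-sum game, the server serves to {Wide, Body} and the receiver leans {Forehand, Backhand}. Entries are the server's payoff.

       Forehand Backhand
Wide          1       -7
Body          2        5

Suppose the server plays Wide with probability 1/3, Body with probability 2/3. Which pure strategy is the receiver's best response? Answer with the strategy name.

If the receiver plays Forehand, the server's expected payoff is (1/3)·1 + (2/3)·2 = 5/3.
If the receiver plays Backhand, the server's expected payoff is (1/3)·(-7) + (2/3)·5 = 1.
The receiver minimizes the server's payoff; the smallest is 1, so the best response is Backhand.

Backhand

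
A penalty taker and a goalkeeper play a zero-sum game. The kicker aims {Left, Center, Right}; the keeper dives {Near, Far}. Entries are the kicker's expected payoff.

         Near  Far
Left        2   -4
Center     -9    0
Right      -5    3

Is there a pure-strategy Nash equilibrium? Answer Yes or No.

No

Row minima: Left → -4, Center → -9, Right → -5; maximin = -4.
Column maxima: Near → 2, Far → 3; minimax = 2.
-4 ≠ 2, so no pure-strategy equilibrium exists.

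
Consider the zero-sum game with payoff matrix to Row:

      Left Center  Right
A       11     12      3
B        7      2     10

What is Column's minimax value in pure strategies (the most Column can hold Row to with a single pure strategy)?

10

Column maxima: Left → 11, Center → 12, Right → 10.
The smallest of these is 10.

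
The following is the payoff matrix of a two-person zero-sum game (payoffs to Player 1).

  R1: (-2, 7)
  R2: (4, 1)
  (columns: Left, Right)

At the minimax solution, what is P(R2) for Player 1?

3/4

Row minima: R1 → -2, R2 → 1; maximin = 1.
Column maxima: Left → 4, Right → 7; minimax = 4.
1 ≠ 4, so there is no saddle point; optimal play is mixed.
Let Player 1 play R1 with probability p. Expected payoff against Left: (-2)p + 4(1−p) = −6p + 4; against Right: 7p + 1(1−p) = 6p + 1.
Setting these equal: −6p + 4 = 6p + 1 ⇒ −12p = -3 ⇒ p = 1/4, and the value is (-6)·(1/4) + 4 = 5/2.
For Player 2: with q = P(Left), equating R1's and R2's payoffs gives −9q + 7 = 3q + 1 ⇒ q = 1/2.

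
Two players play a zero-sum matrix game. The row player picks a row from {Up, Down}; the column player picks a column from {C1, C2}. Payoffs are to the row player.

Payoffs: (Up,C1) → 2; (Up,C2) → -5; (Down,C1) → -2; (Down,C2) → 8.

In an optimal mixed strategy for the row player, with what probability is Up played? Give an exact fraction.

10/17

Row minima: Up → -5, Down → -2; maximin = -2.
Column maxima: C1 → 2, C2 → 8; minimax = 2.
-2 ≠ 2, so there is no saddle point; optimal play is mixed.
Let the row player play Up with probability p. Expected payoff against C1: 2p + (-2)(1−p) = 4p − 2; against C2: (-5)p + 8(1−p) = −13p + 8.
Setting these equal: 4p − 2 = −13p + 8 ⇒ 17p = 10 ⇒ p = 10/17, and the value is (4)·(10/17) − 2 = 6/17.
For the column player: with q = P(C1), equating Up's and Down's payoffs gives 7q − 5 = −10q + 8 ⇒ q = 13/17.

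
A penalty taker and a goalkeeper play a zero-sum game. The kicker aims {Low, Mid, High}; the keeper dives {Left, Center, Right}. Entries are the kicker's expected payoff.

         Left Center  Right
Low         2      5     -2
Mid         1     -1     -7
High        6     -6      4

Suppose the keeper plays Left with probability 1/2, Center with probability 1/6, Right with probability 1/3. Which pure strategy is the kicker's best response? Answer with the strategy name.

High

Expected payoff of Low: (1/2)·2 + (1/6)·5 + (1/3)·(-2) = 7/6.
Expected payoff of Mid: (1/2)·1 + (1/6)·(-1) + (1/3)·(-7) = -2.
Expected payoff of High: (1/2)·6 + (1/6)·(-6) + (1/3)·4 = 10/3.
The largest is 10/3, so the kicker's best response is High.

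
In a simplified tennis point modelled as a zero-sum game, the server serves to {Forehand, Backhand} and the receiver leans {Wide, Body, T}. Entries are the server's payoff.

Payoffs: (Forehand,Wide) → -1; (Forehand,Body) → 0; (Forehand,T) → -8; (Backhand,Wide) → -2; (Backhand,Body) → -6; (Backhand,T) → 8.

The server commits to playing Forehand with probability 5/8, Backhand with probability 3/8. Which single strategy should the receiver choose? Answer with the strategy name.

Body

If the receiver plays Wide, the server's expected payoff is (5/8)·(-1) + (3/8)·(-2) = -11/8.
If the receiver plays Body, the server's expected payoff is (5/8)·0 + (3/8)·(-6) = -9/4.
If the receiver plays T, the server's expected payoff is (5/8)·(-8) + (3/8)·8 = -2.
The receiver minimizes the server's payoff; the smallest is -9/4, so the best response is Body.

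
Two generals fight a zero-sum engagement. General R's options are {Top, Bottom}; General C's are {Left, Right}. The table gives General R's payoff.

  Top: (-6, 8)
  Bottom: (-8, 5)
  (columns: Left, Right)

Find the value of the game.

-6

Row minima: Top → -6, Bottom → -8; maximin = -6.
Column maxima: Left → -6, Right → 8; minimax = -6.
Since maximin = minimax = -6, there is a saddle point and the value is -6.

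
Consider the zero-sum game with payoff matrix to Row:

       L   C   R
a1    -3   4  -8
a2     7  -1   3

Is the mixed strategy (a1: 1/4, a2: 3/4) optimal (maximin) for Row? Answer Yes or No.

Yes

Against L this mix gives (1/4)·(-3) + (3/4)·7 = 9/2.
Against C this mix gives (1/4)·4 + (3/4)·(-1) = 1/4.
Against R this mix gives (1/4)·(-8) + (3/4)·3 = 1/4.
All of Column's active replies (C, R) yield 1/4, and no column does worse for Row. The mix makes Column indifferent and guarantees 1/4, so it is optimal.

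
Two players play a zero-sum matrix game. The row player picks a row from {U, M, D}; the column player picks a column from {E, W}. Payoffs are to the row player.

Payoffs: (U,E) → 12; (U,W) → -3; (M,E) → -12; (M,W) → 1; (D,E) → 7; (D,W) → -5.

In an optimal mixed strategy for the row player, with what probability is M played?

Row minima: U → -3, M → -12, D → -5; maximin = -3.
Column maxima: E → 12, W → 1; minimax = 1.
-3 ≠ 1, so there is no saddle point; optimal play is mixed.
D is strictly dominated by U, so the row player never plays it.
On the remaining 2×2 (U, M vs E, W):
Let the row player play U with probability p. Expected payoff against E: 12p + (-12)(1−p) = 24p − 12; against W: (-3)p + 1(1−p) = −4p + 1.
Setting these equal: 24p − 12 = −4p + 1 ⇒ 28p = 13 ⇒ p = 13/28, and the value is (24)·(13/28) − 12 = -6/7.
For the column player: with q = P(E), equating U's and M's payoffs gives 15q − 3 = −13q + 1 ⇒ q = 1/7.

15/28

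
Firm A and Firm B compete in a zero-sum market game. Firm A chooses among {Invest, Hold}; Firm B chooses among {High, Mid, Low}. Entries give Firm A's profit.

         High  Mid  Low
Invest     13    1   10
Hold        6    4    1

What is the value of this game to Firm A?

Row minima: Invest → 1, Hold → 1; maximin = 1.
Column maxima: High → 13, Mid → 4, Low → 10; minimax = 4.
1 ≠ 4, so there is no saddle point; optimal play is mixed.
High is strictly dominated by Mid (it gives Firm A strictly more in every row), so Firm B never plays it.
On the remaining 2×2 (Invest, Hold vs Mid, Low):
Let Firm A play Invest with probability p. Expected payoff against Mid: 1p + 4(1−p) = −3p + 4; against Low: 10p + 1(1−p) = 9p + 1.
Setting these equal: −3p + 4 = 9p + 1 ⇒ −12p = -3 ⇒ p = 1/4, and the value is (-3)·(1/4) + 4 = 13/4.
For Firm B: with q = P(Mid), equating Invest's and Hold's payoffs gives −9q + 10 = 3q + 1 ⇒ q = 3/4.

13/4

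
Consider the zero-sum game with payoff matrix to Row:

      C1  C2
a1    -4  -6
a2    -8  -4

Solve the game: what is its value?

-16/3

Row minima: a1 → -6, a2 → -8; maximin = -6.
Column maxima: C1 → -4, C2 → -4; minimax = -4.
-6 ≠ -4, so there is no saddle point; optimal play is mixed.
Let Row play a1 with probability p. Expected payoff against C1: (-4)p + (-8)(1−p) = 4p − 8; against C2: (-6)p + (-4)(1−p) = −2p − 4.
Setting these equal: 4p − 8 = −2p − 4 ⇒ 6p = 4 ⇒ p = 2/3, and the value is (4)·(2/3) − 8 = -16/3.
For Column: with q = P(C1), equating a1's and a2's payoffs gives 2q − 6 = −4q − 4 ⇒ q = 1/3.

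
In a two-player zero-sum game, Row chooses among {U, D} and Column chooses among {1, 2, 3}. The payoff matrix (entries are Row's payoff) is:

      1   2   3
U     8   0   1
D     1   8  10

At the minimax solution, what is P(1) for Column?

8/15

Row minima: U → 0, D → 1; maximin = 1.
Column maxima: 1 → 8, 2 → 8, 3 → 10; minimax = 8.
1 ≠ 8, so there is no saddle point; optimal play is mixed.
3 is strictly dominated by 2 (it gives Row strictly more in every row), so Column never plays it.
On the remaining 2×2 (U, D vs 1, 2):
Let Row play U with probability p. Expected payoff against 1: 8p + 1(1−p) = 7p + 1; against 2: 0p + 8(1−p) = −8p + 8.
Setting these equal: 7p + 1 = −8p + 8 ⇒ 15p = 7 ⇒ p = 7/15, and the value is (7)·(7/15) + 1 = 64/15.
For Column: with q = P(1), equating U's and D's payoffs gives 8q = −7q + 8 ⇒ q = 8/15.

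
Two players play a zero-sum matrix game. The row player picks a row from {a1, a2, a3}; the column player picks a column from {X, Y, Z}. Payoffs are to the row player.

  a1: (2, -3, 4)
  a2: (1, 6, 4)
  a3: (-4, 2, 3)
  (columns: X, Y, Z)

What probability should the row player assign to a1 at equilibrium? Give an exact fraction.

1/2

Row minima: a1 → -3, a2 → 1, a3 → -4; maximin = 1.
Column maxima: X → 2, Y → 6, Z → 4; minimax = 2.
1 ≠ 2, so there is no saddle point; optimal play is mixed.
a3 is strictly dominated by a2, so the row player never plays it.
Z is strictly dominated by X (it gives the row player strictly more in every row), so the column player never plays it.
On the remaining 2×2 (a1, a2 vs X, Y):
Let the row player play a1 with probability p. Expected payoff against X: 2p + 1(1−p) = p + 1; against Y: (-3)p + 6(1−p) = −9p + 6.
Setting these equal: p + 1 = −9p + 6 ⇒ 10p = 5 ⇒ p = 1/2, and the value is (1)·(1/2) + 1 = 3/2.
For the column player: with q = P(X), equating a1's and a2's payoffs gives 5q − 3 = −5q + 6 ⇒ q = 9/10.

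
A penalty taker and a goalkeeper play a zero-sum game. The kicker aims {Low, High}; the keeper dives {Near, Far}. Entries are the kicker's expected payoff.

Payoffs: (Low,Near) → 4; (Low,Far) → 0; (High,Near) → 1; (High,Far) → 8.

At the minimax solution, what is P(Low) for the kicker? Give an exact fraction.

Row minima: Low → 0, High → 1; maximin = 1.
Column maxima: Near → 4, Far → 8; minimax = 4.
1 ≠ 4, so there is no saddle point; optimal play is mixed.
Let the kicker play Low with probability p. Expected payoff against Near: 4p + 1(1−p) = 3p + 1; against Far: 0p + 8(1−p) = −8p + 8.
Setting these equal: 3p + 1 = −8p + 8 ⇒ 11p = 7 ⇒ p = 7/11, and the value is (3)·(7/11) + 1 = 32/11.
For the keeper: with q = P(Near), equating Low's and High's payoffs gives 4q = −7q + 8 ⇒ q = 8/11.

7/11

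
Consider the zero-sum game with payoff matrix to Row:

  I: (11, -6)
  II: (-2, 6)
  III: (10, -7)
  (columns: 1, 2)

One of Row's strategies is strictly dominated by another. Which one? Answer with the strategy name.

I gives a strictly higher payoff than III against every column: 11 > 10, -6 > -7.
So III is strictly dominated and Row never plays it.

III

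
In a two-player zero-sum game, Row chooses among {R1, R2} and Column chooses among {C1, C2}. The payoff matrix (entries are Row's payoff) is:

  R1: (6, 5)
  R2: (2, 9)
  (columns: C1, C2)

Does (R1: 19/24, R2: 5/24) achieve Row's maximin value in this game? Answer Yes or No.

Against C1 this mix gives (19/24)·6 + (5/24)·2 = 31/6.
Against C2 this mix gives (19/24)·5 + (5/24)·9 = 35/6.
Column will play C1, holding Row to 31/6. Shifting weight toward the row that does better against C1 would raise this floor (the equalizing mix achieves 11/2 against both C1 and C2), so the proposed strategy is not optimal.

No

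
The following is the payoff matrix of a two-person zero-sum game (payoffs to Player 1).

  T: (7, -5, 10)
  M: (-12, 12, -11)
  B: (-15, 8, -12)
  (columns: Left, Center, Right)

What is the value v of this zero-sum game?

2/3

Row minima: T → -5, M → -12, B → -15; maximin = -5.
Column maxima: Left → 7, Center → 12, Right → 10; minimax = 7.
-5 ≠ 7, so there is no saddle point; optimal play is mixed.
B is strictly dominated by M, so Player 1 never plays it.
Right is strictly dominated by Left (it gives Player 1 strictly more in every row), so Player 2 never plays it.
On the remaining 2×2 (T, M vs Left, Center):
Let Player 1 play T with probability p. Expected payoff against Left: 7p + (-12)(1−p) = 19p − 12; against Center: (-5)p + 12(1−p) = −17p + 12.
Setting these equal: 19p − 12 = −17p + 12 ⇒ 36p = 24 ⇒ p = 2/3, and the value is (19)·(2/3) − 12 = 2/3.
For Player 2: with q = P(Left), equating T's and M's payoffs gives 12q − 5 = −24q + 12 ⇒ q = 17/36.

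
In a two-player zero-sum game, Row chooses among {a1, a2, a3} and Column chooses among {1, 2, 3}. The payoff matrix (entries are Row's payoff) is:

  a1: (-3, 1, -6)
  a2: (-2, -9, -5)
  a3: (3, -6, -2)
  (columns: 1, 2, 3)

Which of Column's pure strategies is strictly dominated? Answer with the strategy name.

1

3 holds Row's payoff strictly below 1 in every row: -6 < -3, -5 < -2, -2 < 3.
So 1 is strictly dominated for Column.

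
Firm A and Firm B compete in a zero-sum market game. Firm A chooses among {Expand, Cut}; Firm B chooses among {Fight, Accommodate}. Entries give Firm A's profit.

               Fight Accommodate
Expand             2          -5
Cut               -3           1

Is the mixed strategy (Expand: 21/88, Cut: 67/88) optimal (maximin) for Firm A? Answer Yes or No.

No

Against Fight this mix gives (21/88)·2 + (67/88)·(-3) = -159/88.
Against Accommodate this mix gives (21/88)·(-5) + (67/88)·1 = -19/44.
Firm B will play Fight, holding Firm A to -159/88. Shifting weight toward the row that does better against Fight would raise this floor (the equalizing mix achieves -13/11 against both Fight and Accommodate), so the proposed strategy is not optimal.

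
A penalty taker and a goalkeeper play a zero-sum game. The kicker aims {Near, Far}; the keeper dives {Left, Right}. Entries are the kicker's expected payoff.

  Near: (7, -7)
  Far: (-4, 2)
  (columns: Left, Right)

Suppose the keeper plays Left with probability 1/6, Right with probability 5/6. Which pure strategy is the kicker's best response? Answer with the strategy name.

Far

Expected payoff of Near: (1/6)·7 + (5/6)·(-7) = -14/3.
Expected payoff of Far: (1/6)·(-4) + (5/6)·2 = 1.
The largest is 1, so the kicker's best response is Far.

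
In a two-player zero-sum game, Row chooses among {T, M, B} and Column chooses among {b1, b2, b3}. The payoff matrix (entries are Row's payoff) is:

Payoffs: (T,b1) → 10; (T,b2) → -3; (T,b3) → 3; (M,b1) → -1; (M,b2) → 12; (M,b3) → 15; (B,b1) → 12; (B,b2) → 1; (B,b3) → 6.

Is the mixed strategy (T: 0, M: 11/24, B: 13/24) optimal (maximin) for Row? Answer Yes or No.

Against b1 this mix gives (11/24)·(-1) + (13/24)·12 = 145/24.
Against b2 this mix gives (11/24)·12 + (13/24)·1 = 145/24.
Against b3 this mix gives (11/24)·15 + (13/24)·6 = 81/8.
All of Column's active replies (b1, b2) yield 145/24, and no column does worse for Row. The mix makes Column indifferent and guarantees 145/24, so it is optimal.

Yes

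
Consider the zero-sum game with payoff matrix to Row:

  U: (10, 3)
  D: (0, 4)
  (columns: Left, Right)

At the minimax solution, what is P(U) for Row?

Row minima: U → 3, D → 0; maximin = 3.
Column maxima: Left → 10, Right → 4; minimax = 4.
3 ≠ 4, so there is no saddle point; optimal play is mixed.
Let Row play U with probability p. Expected payoff against Left: 10p + 0(1−p) = 10p; against Right: 3p + 4(1−p) = −p + 4.
Setting these equal: 10p = −p + 4 ⇒ 11p = 4 ⇒ p = 4/11, and the value is (10)·(4/11) = 40/11.
For Column: with q = P(Left), equating U's and D's payoffs gives 7q + 3 = −4q + 4 ⇒ q = 1/11.

4/11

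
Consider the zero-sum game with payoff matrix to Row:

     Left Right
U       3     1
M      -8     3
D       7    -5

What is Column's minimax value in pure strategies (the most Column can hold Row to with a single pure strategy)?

Column maxima: Left → 7, Right → 3.
The smallest of these is 3.

3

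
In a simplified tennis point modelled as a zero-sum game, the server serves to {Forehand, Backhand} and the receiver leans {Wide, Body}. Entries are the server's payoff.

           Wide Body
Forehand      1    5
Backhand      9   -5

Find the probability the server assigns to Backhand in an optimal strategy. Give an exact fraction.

Row minima: Forehand → 1, Backhand → -5; maximin = 1.
Column maxima: Wide → 9, Body → 5; minimax = 5.
1 ≠ 5, so there is no saddle point; optimal play is mixed.
Let the server play Forehand with probability p. Expected payoff against Wide: 1p + 9(1−p) = −8p + 9; against Body: 5p + (-5)(1−p) = 10p − 5.
Setting these equal: −8p + 9 = 10p − 5 ⇒ −18p = -14 ⇒ p = 7/9, and the value is (-8)·(7/9) + 9 = 25/9.
For the receiver: with q = P(Wide), equating Forehand's and Backhand's payoffs gives −4q + 5 = 14q − 5 ⇒ q = 5/9.

2/9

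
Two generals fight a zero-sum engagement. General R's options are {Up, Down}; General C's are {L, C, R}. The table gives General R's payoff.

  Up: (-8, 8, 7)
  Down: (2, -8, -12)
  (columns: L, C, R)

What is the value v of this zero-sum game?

Row minima: Up → -8, Down → -12; maximin = -8.
Column maxima: L → 2, C → 8, R → 7; minimax = 2.
-8 ≠ 2, so there is no saddle point; optimal play is mixed.
C is strictly dominated by R (it gives General R strictly more in every row), so General C never plays it.
On the remaining 2×2 (Up, Down vs L, R):
Let General R play Up with probability p. Expected payoff against L: (-8)p + 2(1−p) = −10p + 2; against R: 7p + (-12)(1−p) = 19p − 12.
Setting these equal: −10p + 2 = 19p − 12 ⇒ −29p = -14 ⇒ p = 14/29, and the value is (-10)·(14/29) + 2 = -82/29.
For General C: with q = P(L), equating Up's and Down's payoffs gives −15q + 7 = 14q − 12 ⇒ q = 19/29.

-82/29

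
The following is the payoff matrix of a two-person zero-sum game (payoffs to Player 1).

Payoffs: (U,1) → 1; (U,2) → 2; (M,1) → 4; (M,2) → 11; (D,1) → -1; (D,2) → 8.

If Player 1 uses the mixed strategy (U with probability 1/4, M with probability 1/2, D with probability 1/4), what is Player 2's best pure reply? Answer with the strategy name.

1

If Player 2 plays 1, Player 1's expected payoff is (1/4)·1 + (1/2)·4 + (1/4)·(-1) = 2.
If Player 2 plays 2, Player 1's expected payoff is (1/4)·2 + (1/2)·11 + (1/4)·8 = 8.
Player 2 minimizes Player 1's payoff; the smallest is 2, so the best response is 1.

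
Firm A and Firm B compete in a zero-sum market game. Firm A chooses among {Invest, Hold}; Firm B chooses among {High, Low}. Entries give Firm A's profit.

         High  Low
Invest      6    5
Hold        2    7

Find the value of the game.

Row minima: Invest → 5, Hold → 2; maximin = 5.
Column maxima: High → 6, Low → 7; minimax = 6.
5 ≠ 6, so there is no saddle point; optimal play is mixed.
Let Firm A play Invest with probability p. Expected payoff against High: 6p + 2(1−p) = 4p + 2; against Low: 5p + 7(1−p) = −2p + 7.
Setting these equal: 4p + 2 = −2p + 7 ⇒ 6p = 5 ⇒ p = 5/6, and the value is (4)·(5/6) + 2 = 16/3.
For Firm B: with q = P(High), equating Invest's and Hold's payoffs gives q + 5 = −5q + 7 ⇒ q = 1/3.

16/3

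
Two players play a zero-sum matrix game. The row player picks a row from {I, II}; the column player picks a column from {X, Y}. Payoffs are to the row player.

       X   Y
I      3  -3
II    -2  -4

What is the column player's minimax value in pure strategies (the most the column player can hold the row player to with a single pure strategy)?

-3

Column maxima: X → 3, Y → -3.
The smallest of these is -3.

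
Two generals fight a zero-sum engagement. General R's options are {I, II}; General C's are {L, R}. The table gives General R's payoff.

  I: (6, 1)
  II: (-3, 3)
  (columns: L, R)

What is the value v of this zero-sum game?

Row minima: I → 1, II → -3; maximin = 1.
Column maxima: L → 6, R → 3; minimax = 3.
1 ≠ 3, so there is no saddle point; optimal play is mixed.
Let General R play I with probability p. Expected payoff against L: 6p + (-3)(1−p) = 9p − 3; against R: 1p + 3(1−p) = −2p + 3.
Setting these equal: 9p − 3 = −2p + 3 ⇒ 11p = 6 ⇒ p = 6/11, and the value is (9)·(6/11) − 3 = 21/11.
For General C: with q = P(L), equating I's and II's payoffs gives 5q + 1 = −6q + 3 ⇒ q = 2/11.

21/11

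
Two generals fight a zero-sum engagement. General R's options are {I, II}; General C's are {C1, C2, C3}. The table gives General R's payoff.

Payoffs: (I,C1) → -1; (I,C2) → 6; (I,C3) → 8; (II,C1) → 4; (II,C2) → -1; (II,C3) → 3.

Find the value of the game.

Row minima: I → -1, II → -1; maximin = -1.
Column maxima: C1 → 4, C2 → 6, C3 → 8; minimax = 4.
-1 ≠ 4, so there is no saddle point; optimal play is mixed.
C3 is strictly dominated by C2 (it gives General R strictly more in every row), so General C never plays it.
On the remaining 2×2 (I, II vs C1, C2):
Let General R play I with probability p. Expected payoff against C1: (-1)p + 4(1−p) = −5p + 4; against C2: 6p + (-1)(1−p) = 7p − 1.
Setting these equal: −5p + 4 = 7p − 1 ⇒ −12p = -5 ⇒ p = 5/12, and the value is (-5)·(5/12) + 4 = 23/12.
For General C: with q = P(C1), equating I's and II's payoffs gives −7q + 6 = 5q − 1 ⇒ q = 7/12.

23/12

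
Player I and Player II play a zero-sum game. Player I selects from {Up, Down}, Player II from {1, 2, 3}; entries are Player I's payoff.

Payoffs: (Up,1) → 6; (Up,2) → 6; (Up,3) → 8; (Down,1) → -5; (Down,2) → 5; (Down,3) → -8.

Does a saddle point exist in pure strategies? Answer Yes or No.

Yes

Row minima: Up → 6, Down → -8; maximin = 6.
Column maxima: 1 → 6, 2 → 6, 3 → 8; minimax = 6.
maximin = minimax = 6, so a saddle point exists.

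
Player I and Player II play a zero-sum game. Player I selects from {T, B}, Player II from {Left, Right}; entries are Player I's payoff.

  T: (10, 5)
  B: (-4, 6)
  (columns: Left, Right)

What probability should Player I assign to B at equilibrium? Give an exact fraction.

Row minima: T → 5, B → -4; maximin = 5.
Column maxima: Left → 10, Right → 6; minimax = 6.
5 ≠ 6, so there is no saddle point; optimal play is mixed.
Let Player I play T with probability p. Expected payoff against Left: 10p + (-4)(1−p) = 14p − 4; against Right: 5p + 6(1−p) = −p + 6.
Setting these equal: 14p − 4 = −p + 6 ⇒ 15p = 10 ⇒ p = 2/3, and the value is (14)·(2/3) − 4 = 16/3.
For Player II: with q = P(Left), equating T's and B's payoffs gives 5q + 5 = −10q + 6 ⇒ q = 1/15.

1/3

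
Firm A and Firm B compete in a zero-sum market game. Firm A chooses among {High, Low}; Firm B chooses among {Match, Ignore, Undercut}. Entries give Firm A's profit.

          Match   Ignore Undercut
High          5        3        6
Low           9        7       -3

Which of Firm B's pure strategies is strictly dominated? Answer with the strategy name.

Match

Ignore holds Firm A's payoff strictly below Match in every row: 3 < 5, 7 < 9.
So Match is strictly dominated for Firm B.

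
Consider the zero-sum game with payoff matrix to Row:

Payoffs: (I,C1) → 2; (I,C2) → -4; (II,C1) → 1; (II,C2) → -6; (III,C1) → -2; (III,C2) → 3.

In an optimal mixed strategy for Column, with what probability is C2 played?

Row minima: I → -4, II → -6, III → -2; maximin = -2.
Column maxima: C1 → 2, C2 → 3; minimax = 2.
-2 ≠ 2, so there is no saddle point; optimal play is mixed.
II is strictly dominated by I, so Row never plays it.
On the remaining 2×2 (I, III vs C1, C2):
Let Row play I with probability p. Expected payoff against C1: 2p + (-2)(1−p) = 4p − 2; against C2: (-4)p + 3(1−p) = −7p + 3.
Setting these equal: 4p − 2 = −7p + 3 ⇒ 11p = 5 ⇒ p = 5/11, and the value is (4)·(5/11) − 2 = -2/11.
For Column: with q = P(C1), equating I's and III's payoffs gives 6q − 4 = −5q + 3 ⇒ q = 7/11.

4/11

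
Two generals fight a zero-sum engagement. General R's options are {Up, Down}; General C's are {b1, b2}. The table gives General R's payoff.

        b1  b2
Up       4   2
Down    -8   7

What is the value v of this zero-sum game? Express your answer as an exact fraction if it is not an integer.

Row minima: Up → 2, Down → -8; maximin = 2.
Column maxima: b1 → 4, b2 → 7; minimax = 4.
2 ≠ 4, so there is no saddle point; optimal play is mixed.
Let General R play Up with probability p. Expected payoff against b1: 4p + (-8)(1−p) = 12p − 8; against b2: 2p + 7(1−p) = −5p + 7.
Setting these equal: 12p − 8 = −5p + 7 ⇒ 17p = 15 ⇒ p = 15/17, and the value is (12)·(15/17) − 8 = 44/17.
For General C: with q = P(b1), equating Up's and Down's payoffs gives 2q + 2 = −15q + 7 ⇒ q = 5/17.

44/17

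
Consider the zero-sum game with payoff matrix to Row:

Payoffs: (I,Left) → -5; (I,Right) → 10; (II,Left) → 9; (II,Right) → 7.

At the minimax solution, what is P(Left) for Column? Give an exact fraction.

Row minima: I → -5, II → 7; maximin = 7.
Column maxima: Left → 9, Right → 10; minimax = 9.
7 ≠ 9, so there is no saddle point; optimal play is mixed.
Let Row play I with probability p. Expected payoff against Left: (-5)p + 9(1−p) = −14p + 9; against Right: 10p + 7(1−p) = 3p + 7.
Setting these equal: −14p + 9 = 3p + 7 ⇒ −17p = -2 ⇒ p = 2/17, and the value is (-14)·(2/17) + 9 = 125/17.
For Column: with q = P(Left), equating I's and II's payoffs gives −15q + 10 = 2q + 7 ⇒ q = 3/17.

3/17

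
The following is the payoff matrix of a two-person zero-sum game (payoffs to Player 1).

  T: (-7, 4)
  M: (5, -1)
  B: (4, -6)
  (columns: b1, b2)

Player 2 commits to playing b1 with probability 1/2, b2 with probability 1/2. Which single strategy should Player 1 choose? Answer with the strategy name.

M

Expected payoff of T: (1/2)·(-7) + (1/2)·4 = -3/2.
Expected payoff of M: (1/2)·5 + (1/2)·(-1) = 2.
Expected payoff of B: (1/2)·4 + (1/2)·(-6) = -1.
The largest is 2, so Player 1's best response is M.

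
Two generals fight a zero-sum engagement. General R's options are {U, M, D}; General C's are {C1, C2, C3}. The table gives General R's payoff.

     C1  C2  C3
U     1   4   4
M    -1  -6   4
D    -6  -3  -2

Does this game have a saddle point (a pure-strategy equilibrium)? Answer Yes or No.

Row minima: U → 1, M → -6, D → -6; maximin = 1.
Column maxima: C1 → 1, C2 → 4, C3 → 4; minimax = 1.
maximin = minimax = 1, so a saddle point exists.

Yes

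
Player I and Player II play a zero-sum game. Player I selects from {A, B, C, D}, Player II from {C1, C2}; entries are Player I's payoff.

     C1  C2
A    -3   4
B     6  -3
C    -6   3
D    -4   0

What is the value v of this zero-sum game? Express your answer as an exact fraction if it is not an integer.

Row minima: A → -3, B → -3, C → -6, D → -4; maximin = -3.
Column maxima: C1 → 6, C2 → 4; minimax = 4.
-3 ≠ 4, so there is no saddle point; optimal play is mixed.
C is strictly dominated by A, so Player I never plays it.
D is strictly dominated by A, so Player I never plays it.
On the remaining 2×2 (A, B vs C1, C2):
Let Player I play A with probability p. Expected payoff against C1: (-3)p + 6(1−p) = −9p + 6; against C2: 4p + (-3)(1−p) = 7p − 3.
Setting these equal: −9p + 6 = 7p − 3 ⇒ −16p = -9 ⇒ p = 9/16, and the value is (-9)·(9/16) + 6 = 15/16.
For Player II: with q = P(C1), equating A's and B's payoffs gives −7q + 4 = 9q − 3 ⇒ q = 7/16.

15/16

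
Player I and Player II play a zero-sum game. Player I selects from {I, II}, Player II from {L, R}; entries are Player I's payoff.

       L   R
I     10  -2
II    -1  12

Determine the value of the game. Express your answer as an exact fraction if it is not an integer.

118/25

Row minima: I → -2, II → -1; maximin = -1.
Column maxima: L → 10, R → 12; minimax = 10.
-1 ≠ 10, so there is no saddle point; optimal play is mixed.
Let Player I play I with probability p. Expected payoff against L: 10p + (-1)(1−p) = 11p − 1; against R: (-2)p + 12(1−p) = −14p + 12.
Setting these equal: 11p − 1 = −14p + 12 ⇒ 25p = 13 ⇒ p = 13/25, and the value is (11)·(13/25) − 1 = 118/25.
For Player II: with q = P(L), equating I's and II's payoffs gives 12q − 2 = −13q + 12 ⇒ q = 14/25.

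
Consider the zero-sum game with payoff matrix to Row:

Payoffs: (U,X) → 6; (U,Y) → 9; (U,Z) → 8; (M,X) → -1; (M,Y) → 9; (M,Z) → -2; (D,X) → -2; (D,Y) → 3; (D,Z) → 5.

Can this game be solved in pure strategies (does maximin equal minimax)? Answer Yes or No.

Row minima: U → 6, M → -2, D → -2; maximin = 6.
Column maxima: X → 6, Y → 9, Z → 8; minimax = 6.
maximin = minimax = 6, so a saddle point exists.

Yes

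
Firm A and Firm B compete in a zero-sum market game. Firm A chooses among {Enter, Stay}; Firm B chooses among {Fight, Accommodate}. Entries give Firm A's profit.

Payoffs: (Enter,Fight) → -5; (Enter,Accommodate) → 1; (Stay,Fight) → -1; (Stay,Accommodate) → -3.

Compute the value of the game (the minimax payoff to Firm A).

-2

Row minima: Enter → -5, Stay → -3; maximin = -3.
Column maxima: Fight → -1, Accommodate → 1; minimax = -1.
-3 ≠ -1, so there is no saddle point; optimal play is mixed.
Let Firm A play Enter with probability p. Expected payoff against Fight: (-5)p + (-1)(1−p) = −4p − 1; against Accommodate: 1p + (-3)(1−p) = 4p − 3.
Setting these equal: −4p − 1 = 4p − 3 ⇒ −8p = -2 ⇒ p = 1/4, and the value is (-4)·(1/4) − 1 = -2.
For Firm B: with q = P(Fight), equating Enter's and Stay's payoffs gives −6q + 1 = 2q − 3 ⇒ q = 1/2.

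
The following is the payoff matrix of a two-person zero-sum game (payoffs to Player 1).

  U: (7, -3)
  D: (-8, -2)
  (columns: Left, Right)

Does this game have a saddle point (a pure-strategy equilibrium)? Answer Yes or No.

No

Row minima: U → -3, D → -8; maximin = -3.
Column maxima: Left → 7, Right → -2; minimax = -2.
-3 ≠ -2, so no pure-strategy equilibrium exists.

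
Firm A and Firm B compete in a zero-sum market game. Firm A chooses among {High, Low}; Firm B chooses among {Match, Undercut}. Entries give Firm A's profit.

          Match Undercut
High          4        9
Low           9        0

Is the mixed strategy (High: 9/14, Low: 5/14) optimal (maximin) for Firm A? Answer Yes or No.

Against Match this mix gives (9/14)·4 + (5/14)·9 = 81/14.
Against Undercut this mix gives (9/14)·9 + (5/14)·0 = 81/14.
All of Firm B's active replies (Match, Undercut) yield 81/14, and no column does worse for Firm A. The mix makes Firm B indifferent and guarantees 81/14, so it is optimal.

Yes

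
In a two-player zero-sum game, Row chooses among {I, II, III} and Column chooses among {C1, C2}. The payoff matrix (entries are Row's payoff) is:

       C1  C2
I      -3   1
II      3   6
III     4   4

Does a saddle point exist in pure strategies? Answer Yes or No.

Yes

Row minima: I → -3, II → 3, III → 4; maximin = 4.
Column maxima: C1 → 4, C2 → 6; minimax = 4.
maximin = minimax = 4, so a saddle point exists.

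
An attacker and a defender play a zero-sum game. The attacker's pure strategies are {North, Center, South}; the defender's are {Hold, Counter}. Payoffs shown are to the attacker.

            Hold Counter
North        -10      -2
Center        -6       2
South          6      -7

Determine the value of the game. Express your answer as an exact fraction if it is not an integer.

-10/7

Row minima: North → -10, Center → -6, South → -7; maximin = -6.
Column maxima: Hold → 6, Counter → 2; minimax = 2.
-6 ≠ 2, so there is no saddle point; optimal play is mixed.
North is strictly dominated by Center, so the attacker never plays it.
On the remaining 2×2 (Center, South vs Hold, Counter):
Let the attacker play Center with probability p. Expected payoff against Hold: (-6)p + 6(1−p) = −12p + 6; against Counter: 2p + (-7)(1−p) = 9p − 7.
Setting these equal: −12p + 6 = 9p − 7 ⇒ −21p = -13 ⇒ p = 13/21, and the value is (-12)·(13/21) + 6 = -10/7.
For the defender: with q = P(Hold), equating Center's and South's payoffs gives −8q + 2 = 13q − 7 ⇒ q = 3/7.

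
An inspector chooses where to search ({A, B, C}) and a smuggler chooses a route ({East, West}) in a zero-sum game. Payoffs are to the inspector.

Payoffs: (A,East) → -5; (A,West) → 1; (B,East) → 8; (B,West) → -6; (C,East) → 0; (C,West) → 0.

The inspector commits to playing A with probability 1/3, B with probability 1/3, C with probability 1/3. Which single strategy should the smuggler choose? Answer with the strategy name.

West

If the smuggler plays East, the inspector's expected payoff is (1/3)·(-5) + (1/3)·8 + (1/3)·0 = 1.
If the smuggler plays West, the inspector's expected payoff is (1/3)·1 + (1/3)·(-6) + (1/3)·0 = -5/3.
The smuggler minimizes the inspector's payoff; the smallest is -5/3, so the best response is West.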